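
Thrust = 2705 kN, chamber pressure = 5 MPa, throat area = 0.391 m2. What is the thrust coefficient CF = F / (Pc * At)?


CF = 2705000 / (5e6 * 0.391) = 1.38

1.38


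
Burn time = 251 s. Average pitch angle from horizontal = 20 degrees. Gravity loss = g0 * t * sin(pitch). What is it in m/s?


GL = 9.81 * 251 * sin(20 deg) = 842 m/s

842 m/s


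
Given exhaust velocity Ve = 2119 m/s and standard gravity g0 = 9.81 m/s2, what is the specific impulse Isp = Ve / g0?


Isp = Ve / g0 = 2119 / 9.81 = 216.0 s

216.0 s


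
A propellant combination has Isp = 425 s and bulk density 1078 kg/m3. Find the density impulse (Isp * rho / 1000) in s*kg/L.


rho*Isp = 425 * 1078 / 1000 = 458 s*kg/L

458 s*kg/L


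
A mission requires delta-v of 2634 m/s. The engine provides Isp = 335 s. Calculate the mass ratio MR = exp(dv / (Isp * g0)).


Ve = 335 * 9.81 = 3286.35 m/s
MR = exp(2634 / 3286.35) = 2.229

2.229


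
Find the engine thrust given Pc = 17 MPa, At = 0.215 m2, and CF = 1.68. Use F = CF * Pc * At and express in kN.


F = 1.68 * 17e6 * 0.215 = 6.1404e+06 N = 6140.4 kN

6140.4 kN


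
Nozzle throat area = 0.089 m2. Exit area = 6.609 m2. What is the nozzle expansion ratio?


AR = 6.609 / 0.089 = 74.3

74.3


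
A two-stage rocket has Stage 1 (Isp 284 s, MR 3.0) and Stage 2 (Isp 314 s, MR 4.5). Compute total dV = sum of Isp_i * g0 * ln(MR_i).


dV1 = 284 * 9.81 * ln(3.0) = 3060.8 m/s
dV2 = 314 * 9.81 * ln(4.5) = 4633.1 m/s
Total dV = 3060.8 + 4633.1 = 7693.9 m/s ~ 7694 m/s

7694 m/s


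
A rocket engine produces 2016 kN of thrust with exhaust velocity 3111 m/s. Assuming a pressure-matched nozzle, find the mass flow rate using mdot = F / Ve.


mdot = F / Ve = 2016000 / 3111 = 648.0 kg/s

648.0 kg/s


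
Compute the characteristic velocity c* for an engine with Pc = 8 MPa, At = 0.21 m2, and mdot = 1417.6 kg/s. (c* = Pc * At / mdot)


c* = 8e6 * 0.21 / 1417.6 = 1185 m/s

1185 m/s


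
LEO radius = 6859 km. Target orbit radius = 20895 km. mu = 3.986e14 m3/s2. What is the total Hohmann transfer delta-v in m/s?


V1 = sqrt(mu/r1) = 7623.22 m/s
dV1 = V1*(sqrt(2*r2/(r1+r2)) - 1) = 1731.09 m/s
V2 = sqrt(mu/r2) = 4367.65 m/s
dV2 = V2*(1 - sqrt(2*r1/(r1+r2))) = 1297.0 m/s
Total dV = 3028 m/s

3028 m/s


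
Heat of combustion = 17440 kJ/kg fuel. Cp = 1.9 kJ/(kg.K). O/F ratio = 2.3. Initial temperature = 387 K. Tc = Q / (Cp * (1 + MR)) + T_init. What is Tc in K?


Tc = 17440 / (1.9 * (1 + 2.3)) + 387 = 3168 K

3168 K


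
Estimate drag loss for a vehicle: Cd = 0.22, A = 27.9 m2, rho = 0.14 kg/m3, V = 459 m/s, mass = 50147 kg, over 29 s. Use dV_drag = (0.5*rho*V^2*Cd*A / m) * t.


D = 0.5 * 0.14 * 459^2 * 0.22 * 27.9 = 90521.2 N
a = 90521.2 / 50147 = 1.8051 m/s2
dV = 1.8051 * 29 = 52.3 m/s

52.3 m/s


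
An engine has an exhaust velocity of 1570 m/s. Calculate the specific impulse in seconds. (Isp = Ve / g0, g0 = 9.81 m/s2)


Isp = Ve / g0 = 1570 / 9.81 = 160.0 s

160.0 s


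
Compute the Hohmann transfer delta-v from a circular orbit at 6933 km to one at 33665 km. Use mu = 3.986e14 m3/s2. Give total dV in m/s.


V1 = sqrt(mu/r1) = 7582.42 m/s
dV1 = V1*(sqrt(2*r2/(r1+r2)) - 1) = 2182.3 m/s
V2 = sqrt(mu/r2) = 3440.96 m/s
dV2 = V2*(1 - sqrt(2*r1/(r1+r2))) = 1430.0 m/s
Total dV = 3612 m/s

3612 m/s


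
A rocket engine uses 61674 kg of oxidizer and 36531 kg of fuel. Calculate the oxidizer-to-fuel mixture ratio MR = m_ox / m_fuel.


MR = 61674 / 36531 = 1.69

1.69


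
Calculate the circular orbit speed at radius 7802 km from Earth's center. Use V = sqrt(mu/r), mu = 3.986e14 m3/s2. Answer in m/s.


V = sqrt(3.986e14 / 7802000) = 7148 m/s

7148 m/s


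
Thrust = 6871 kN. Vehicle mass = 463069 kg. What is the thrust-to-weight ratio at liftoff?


TWR = 6871000 / (463069 * 9.81) = 1.51

1.51


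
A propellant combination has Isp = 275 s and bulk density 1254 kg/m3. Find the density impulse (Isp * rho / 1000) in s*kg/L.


rho*Isp = 275 * 1254 / 1000 = 345 s*kg/L

345 s*kg/L


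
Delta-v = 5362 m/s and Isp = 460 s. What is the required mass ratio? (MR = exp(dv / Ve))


Ve = 460 * 9.81 = 4512.6 m/s
MR = exp(5362 / 4512.6) = 3.281

3.281


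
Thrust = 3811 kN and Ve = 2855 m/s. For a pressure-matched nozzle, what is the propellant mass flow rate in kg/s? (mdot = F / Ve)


mdot = F / Ve = 3811000 / 2855 = 1334.9 kg/s

1334.9 kg/s


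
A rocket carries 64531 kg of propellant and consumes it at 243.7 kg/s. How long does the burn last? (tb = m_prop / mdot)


tb = 64531 / 243.7 = 264.8 s

264.8 s


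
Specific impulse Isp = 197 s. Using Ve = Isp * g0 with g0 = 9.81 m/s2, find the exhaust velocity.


Ve = Isp * g0 = 197 * 9.81 = 1932.6 m/s

1932.6 m/s


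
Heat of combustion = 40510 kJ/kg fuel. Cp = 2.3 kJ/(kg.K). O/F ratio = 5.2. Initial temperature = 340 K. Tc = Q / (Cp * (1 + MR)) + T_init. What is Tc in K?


Tc = 40510 / (2.3 * (1 + 5.2)) + 340 = 3181 K

3181 K


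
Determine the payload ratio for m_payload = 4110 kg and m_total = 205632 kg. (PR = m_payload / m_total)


PR = 4110 / 205632 = 0.02

0.02


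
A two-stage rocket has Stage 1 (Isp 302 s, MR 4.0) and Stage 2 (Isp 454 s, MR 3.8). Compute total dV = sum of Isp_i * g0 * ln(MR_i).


dV1 = 302 * 9.81 * ln(4.0) = 4107.1 m/s
dV2 = 454 * 9.81 * ln(3.8) = 5945.7 m/s
Total dV = 4107.1 + 5945.7 = 10052.8 m/s ~ 10053 m/s

10053 m/s


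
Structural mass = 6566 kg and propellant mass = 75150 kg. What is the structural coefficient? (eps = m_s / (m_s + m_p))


eps = 6566 / (6566 + 75150) = 0.0804

0.0804


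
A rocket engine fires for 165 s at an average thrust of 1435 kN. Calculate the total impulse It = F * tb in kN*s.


It = 1435 * 165 = 236775 kN*s

236775 kN*s


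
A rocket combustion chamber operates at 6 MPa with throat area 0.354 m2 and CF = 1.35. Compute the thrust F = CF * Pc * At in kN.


F = 1.35 * 6e6 * 0.354 = 2.8674e+06 N = 2867.4 kN

2867.4 kN


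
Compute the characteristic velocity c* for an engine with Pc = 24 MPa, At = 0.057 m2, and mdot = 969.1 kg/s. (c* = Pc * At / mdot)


c* = 24e6 * 0.057 / 969.1 = 1412 m/s

1412 m/s


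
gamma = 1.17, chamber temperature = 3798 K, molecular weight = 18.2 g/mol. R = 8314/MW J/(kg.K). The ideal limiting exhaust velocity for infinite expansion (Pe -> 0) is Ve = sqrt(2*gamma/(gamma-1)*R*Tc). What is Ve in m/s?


R = 8314 / 18.2 = 456.81 J/(kg.K)
Ve = sqrt(2 * 1.17 / (1.17 - 1) * 456.81 * 3798) = 4887 m/s

4887 m/s


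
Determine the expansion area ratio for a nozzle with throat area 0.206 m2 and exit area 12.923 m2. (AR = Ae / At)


AR = 12.923 / 0.206 = 62.7

62.7


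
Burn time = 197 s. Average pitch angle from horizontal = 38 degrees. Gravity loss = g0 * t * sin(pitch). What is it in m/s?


GL = 9.81 * 197 * sin(38 deg) = 1190 m/s

1190 m/s


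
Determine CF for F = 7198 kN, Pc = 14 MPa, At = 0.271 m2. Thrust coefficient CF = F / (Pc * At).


CF = 7198000 / (14e6 * 0.271) = 1.9

1.9


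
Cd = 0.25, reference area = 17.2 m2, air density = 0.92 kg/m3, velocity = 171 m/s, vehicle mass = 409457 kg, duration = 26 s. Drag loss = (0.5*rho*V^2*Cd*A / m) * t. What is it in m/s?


D = 0.5 * 0.92 * 171^2 * 0.25 * 17.2 = 57838.7 N
a = 57838.7 / 409457 = 0.1413 m/s2
dV = 0.1413 * 26 = 3.7 m/s

3.7 m/s


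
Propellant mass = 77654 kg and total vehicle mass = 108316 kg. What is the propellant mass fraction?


PMF = 77654 / 108316 = 0.717

0.717


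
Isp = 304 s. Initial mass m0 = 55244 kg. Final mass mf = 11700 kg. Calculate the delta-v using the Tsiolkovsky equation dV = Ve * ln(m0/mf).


Ve = 304 * 9.81 = 2982.24 m/s
dV = 2982.24 * ln(55244/11700) = 4629 m/s

4629 m/s


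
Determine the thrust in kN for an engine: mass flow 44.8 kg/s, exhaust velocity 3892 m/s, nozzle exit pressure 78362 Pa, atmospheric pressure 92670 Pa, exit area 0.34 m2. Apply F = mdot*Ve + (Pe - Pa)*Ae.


F = 44.8 * 3892 + (78362 - 92670) * 0.34 = 169497.0 N = 169.5 kN

169.5 kN


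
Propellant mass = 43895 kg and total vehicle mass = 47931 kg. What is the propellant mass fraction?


PMF = 43895 / 47931 = 0.916

0.916


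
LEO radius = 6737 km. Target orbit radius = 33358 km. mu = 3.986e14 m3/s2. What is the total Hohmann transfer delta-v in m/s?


V1 = sqrt(mu/r1) = 7691.93 m/s
dV1 = V1*(sqrt(2*r2/(r1+r2)) - 1) = 2230.21 m/s
V2 = sqrt(mu/r2) = 3456.76 m/s
dV2 = V2*(1 - sqrt(2*r1/(r1+r2))) = 1452.87 m/s
Total dV = 3683 m/s

3683 m/s


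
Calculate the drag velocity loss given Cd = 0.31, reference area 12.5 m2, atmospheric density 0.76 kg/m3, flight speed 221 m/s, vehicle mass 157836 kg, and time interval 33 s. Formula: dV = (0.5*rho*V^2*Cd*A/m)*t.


D = 0.5 * 0.76 * 221^2 * 0.31 * 12.5 = 71918.37 N
a = 71918.37 / 157836 = 0.4557 m/s2
dV = 0.4557 * 33 = 15.0 m/s

15.0 m/s


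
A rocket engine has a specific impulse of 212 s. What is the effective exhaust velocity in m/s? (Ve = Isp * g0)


Ve = Isp * g0 = 212 * 9.81 = 2079.7 m/s

2079.7 m/s


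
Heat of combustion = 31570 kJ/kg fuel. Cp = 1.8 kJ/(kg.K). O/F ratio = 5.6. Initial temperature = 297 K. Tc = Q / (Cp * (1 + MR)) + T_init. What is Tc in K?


Tc = 31570 / (1.8 * (1 + 5.6)) + 297 = 2954 K

2954 K


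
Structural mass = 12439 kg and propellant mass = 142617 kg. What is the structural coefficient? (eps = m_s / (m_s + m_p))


eps = 12439 / (12439 + 142617) = 0.0802

0.0802


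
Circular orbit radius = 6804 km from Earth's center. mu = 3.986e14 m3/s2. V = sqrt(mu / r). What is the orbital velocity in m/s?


V = sqrt(3.986e14 / 6804000) = 7654 m/s

7654 m/s


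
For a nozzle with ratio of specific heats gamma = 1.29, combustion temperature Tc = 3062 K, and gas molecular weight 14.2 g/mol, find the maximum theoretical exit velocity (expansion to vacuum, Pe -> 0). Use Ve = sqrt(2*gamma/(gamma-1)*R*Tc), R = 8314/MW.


R = 8314 / 14.2 = 585.49 J/(kg.K)
Ve = sqrt(2 * 1.29 / (1.29 - 1) * 585.49 * 3062) = 3994 m/s

3994 m/s


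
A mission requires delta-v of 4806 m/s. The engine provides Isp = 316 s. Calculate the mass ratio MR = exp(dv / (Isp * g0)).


Ve = 316 * 9.81 = 3099.96 m/s
MR = exp(4806 / 3099.96) = 4.713

4.713


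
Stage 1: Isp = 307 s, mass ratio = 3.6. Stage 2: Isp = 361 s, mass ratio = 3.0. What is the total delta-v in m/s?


dV1 = 307 * 9.81 * ln(3.6) = 3857.8 m/s
dV2 = 361 * 9.81 * ln(3.0) = 3890.6 m/s
Total dV = 3857.8 + 3890.6 = 7748.4 m/s ~ 7748 m/s

7748 m/s


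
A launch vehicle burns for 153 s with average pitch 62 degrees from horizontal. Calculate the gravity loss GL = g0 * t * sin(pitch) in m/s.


GL = 9.81 * 153 * sin(62 deg) = 1325 m/s

1325 m/s


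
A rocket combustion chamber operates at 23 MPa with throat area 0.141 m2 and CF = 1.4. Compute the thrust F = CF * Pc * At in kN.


F = 1.4 * 23e6 * 0.141 = 4.5402e+06 N = 4540.2 kN

4540.2 kN


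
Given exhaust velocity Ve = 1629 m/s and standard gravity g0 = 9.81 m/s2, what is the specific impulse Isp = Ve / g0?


Isp = Ve / g0 = 1629 / 9.81 = 166.1 s

166.1 s


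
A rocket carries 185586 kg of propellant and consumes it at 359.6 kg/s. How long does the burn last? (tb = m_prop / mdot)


tb = 185586 / 359.6 = 516.1 s

516.1 s


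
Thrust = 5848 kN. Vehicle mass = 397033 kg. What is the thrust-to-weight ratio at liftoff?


TWR = 5848000 / (397033 * 9.81) = 1.5

1.5


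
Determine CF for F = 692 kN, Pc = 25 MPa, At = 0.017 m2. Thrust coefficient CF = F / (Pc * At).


CF = 692000 / (25e6 * 0.017) = 1.63

1.63


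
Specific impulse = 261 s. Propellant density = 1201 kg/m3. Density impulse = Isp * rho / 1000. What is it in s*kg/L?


rho*Isp = 261 * 1201 / 1000 = 313 s*kg/L

313 s*kg/L


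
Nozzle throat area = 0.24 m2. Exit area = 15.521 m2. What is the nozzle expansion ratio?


AR = 15.521 / 0.24 = 64.7

64.7


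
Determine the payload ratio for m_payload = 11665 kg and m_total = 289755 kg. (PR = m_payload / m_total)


PR = 11665 / 289755 = 0.0403

0.0403


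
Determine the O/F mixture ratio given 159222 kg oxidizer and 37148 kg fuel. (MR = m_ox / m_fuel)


MR = 159222 / 37148 = 4.29

4.29


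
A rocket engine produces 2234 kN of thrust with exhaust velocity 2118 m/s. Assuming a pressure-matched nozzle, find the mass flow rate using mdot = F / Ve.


mdot = F / Ve = 2234000 / 2118 = 1054.8 kg/s

1054.8 kg/s


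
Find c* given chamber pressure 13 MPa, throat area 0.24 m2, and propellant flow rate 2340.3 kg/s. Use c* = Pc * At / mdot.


c* = 13e6 * 0.24 / 2340.3 = 1333 m/s

1333 m/s


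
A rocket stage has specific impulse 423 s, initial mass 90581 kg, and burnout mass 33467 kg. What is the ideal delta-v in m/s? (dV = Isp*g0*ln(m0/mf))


Ve = 423 * 9.81 = 4149.63 m/s
dV = 4149.63 * ln(90581/33467) = 4132 m/s

4132 m/s


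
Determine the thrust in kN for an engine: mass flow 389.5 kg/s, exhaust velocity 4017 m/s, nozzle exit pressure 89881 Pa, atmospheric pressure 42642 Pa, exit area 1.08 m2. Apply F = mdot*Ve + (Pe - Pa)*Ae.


F = 389.5 * 4017 + (89881 - 42642) * 1.08 = 1.6156e+06 N = 1615.6 kN

1615.6 kN


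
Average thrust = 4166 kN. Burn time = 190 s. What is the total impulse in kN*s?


It = 4166 * 190 = 791540 kN*s

791540 kN*s


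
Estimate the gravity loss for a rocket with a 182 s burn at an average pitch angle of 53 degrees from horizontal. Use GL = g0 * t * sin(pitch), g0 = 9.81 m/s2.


GL = 9.81 * 182 * sin(53 deg) = 1426 m/s

1426 m/s


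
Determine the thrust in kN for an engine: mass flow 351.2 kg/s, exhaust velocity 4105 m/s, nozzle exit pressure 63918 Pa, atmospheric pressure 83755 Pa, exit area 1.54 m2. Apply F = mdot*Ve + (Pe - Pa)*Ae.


F = 351.2 * 4105 + (63918 - 83755) * 1.54 = 1.4111e+06 N = 1411.1 kN

1411.1 kN


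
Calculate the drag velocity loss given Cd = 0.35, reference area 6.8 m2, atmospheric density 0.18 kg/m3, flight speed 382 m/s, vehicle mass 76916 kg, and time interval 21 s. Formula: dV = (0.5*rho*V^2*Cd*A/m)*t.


D = 0.5 * 0.18 * 382^2 * 0.35 * 6.8 = 31256.92 N
a = 31256.92 / 76916 = 0.4064 m/s2
dV = 0.4064 * 21 = 8.5 m/s

8.5 m/s


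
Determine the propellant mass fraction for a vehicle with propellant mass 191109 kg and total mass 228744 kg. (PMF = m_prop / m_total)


PMF = 191109 / 228744 = 0.835

0.835


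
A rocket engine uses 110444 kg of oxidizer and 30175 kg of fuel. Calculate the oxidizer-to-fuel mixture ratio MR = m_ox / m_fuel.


MR = 110444 / 30175 = 3.66

3.66


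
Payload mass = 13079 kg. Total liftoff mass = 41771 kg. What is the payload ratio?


PR = 13079 / 41771 = 0.3131

0.3131


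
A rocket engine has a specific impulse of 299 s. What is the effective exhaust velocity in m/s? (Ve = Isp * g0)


Ve = Isp * g0 = 299 * 9.81 = 2933.2 m/s

2933.2 m/s


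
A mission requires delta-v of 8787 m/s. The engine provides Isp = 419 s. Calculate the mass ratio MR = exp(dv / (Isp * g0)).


Ve = 419 * 9.81 = 4110.39 m/s
MR = exp(8787 / 4110.39) = 8.48

8.48


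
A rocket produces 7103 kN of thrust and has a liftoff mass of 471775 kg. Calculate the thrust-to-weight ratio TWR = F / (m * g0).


TWR = 7103000 / (471775 * 9.81) = 1.53

1.53


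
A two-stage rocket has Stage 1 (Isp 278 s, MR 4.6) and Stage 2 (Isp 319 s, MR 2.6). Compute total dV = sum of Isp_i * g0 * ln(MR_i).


dV1 = 278 * 9.81 * ln(4.6) = 4161.8 m/s
dV2 = 319 * 9.81 * ln(2.6) = 2990.2 m/s
Total dV = 4161.8 + 2990.2 = 7152.0 m/s ~ 7152 m/s

7152 m/s


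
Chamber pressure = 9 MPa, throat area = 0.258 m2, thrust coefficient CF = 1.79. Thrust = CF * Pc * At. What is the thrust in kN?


F = 1.79 * 9e6 * 0.258 = 4.1564e+06 N = 4156.4 kN

4156.4 kN


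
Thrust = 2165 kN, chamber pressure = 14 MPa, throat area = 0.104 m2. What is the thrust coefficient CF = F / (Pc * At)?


CF = 2165000 / (14e6 * 0.104) = 1.49

1.49


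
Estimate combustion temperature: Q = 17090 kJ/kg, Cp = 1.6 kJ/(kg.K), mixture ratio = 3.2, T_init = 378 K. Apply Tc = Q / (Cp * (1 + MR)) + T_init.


Tc = 17090 / (1.6 * (1 + 3.2)) + 378 = 2921 K

2921 K


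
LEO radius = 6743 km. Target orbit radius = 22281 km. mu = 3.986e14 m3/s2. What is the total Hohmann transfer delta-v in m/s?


V1 = sqrt(mu/r1) = 7688.51 m/s
dV1 = V1*(sqrt(2*r2/(r1+r2)) - 1) = 1838.26 m/s
V2 = sqrt(mu/r2) = 4229.62 m/s
dV2 = V2*(1 - sqrt(2*r1/(r1+r2))) = 1346.49 m/s
Total dV = 3185 m/s

3185 m/s


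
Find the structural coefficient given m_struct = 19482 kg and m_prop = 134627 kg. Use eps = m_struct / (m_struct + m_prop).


eps = 19482 / (19482 + 134627) = 0.1264

0.1264


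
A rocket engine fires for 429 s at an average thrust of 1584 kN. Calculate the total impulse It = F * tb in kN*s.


It = 1584 * 429 = 679536 kN*s

679536 kN*s


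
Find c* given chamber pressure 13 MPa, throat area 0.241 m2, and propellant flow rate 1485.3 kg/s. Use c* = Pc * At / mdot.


c* = 13e6 * 0.241 / 1485.3 = 2109 m/s

2109 m/s


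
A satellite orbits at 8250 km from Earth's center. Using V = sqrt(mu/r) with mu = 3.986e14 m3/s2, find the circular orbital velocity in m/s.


V = sqrt(3.986e14 / 8250000) = 6951 m/s

6951 m/s


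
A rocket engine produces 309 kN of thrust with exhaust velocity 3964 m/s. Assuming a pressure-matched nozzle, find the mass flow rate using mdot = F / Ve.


mdot = F / Ve = 309000 / 3964 = 78.0 kg/s

78.0 kg/s


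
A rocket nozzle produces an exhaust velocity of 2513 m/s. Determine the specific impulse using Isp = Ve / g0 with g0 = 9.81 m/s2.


Isp = Ve / g0 = 2513 / 9.81 = 256.2 s

256.2 s


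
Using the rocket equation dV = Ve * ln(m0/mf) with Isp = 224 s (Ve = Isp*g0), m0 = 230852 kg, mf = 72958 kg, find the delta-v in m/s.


Ve = 224 * 9.81 = 2197.44 m/s
dV = 2197.44 * ln(230852/72958) = 2531 m/s

2531 m/s


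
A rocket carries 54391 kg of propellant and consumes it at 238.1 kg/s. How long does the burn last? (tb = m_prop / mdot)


tb = 54391 / 238.1 = 228.4 s

228.4 s


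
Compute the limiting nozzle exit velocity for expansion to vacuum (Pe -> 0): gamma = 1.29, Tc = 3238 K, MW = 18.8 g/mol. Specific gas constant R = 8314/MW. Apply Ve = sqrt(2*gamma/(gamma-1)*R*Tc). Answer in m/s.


R = 8314 / 18.8 = 442.23 J/(kg.K)
Ve = sqrt(2 * 1.29 / (1.29 - 1) * 442.23 * 3238) = 3569 m/s

3569 m/s


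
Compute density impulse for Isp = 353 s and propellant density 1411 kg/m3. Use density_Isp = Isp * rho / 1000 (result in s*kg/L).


rho*Isp = 353 * 1411 / 1000 = 498 s*kg/L

498 s*kg/L


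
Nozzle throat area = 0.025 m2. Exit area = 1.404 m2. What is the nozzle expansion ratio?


AR = 1.404 / 0.025 = 56.2

56.2


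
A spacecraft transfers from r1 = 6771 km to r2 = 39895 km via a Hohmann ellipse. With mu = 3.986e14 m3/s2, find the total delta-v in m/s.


V1 = sqrt(mu/r1) = 7672.59 m/s
dV1 = V1*(sqrt(2*r2/(r1+r2)) - 1) = 2360.07 m/s
V2 = sqrt(mu/r2) = 3160.89 m/s
dV2 = V2*(1 - sqrt(2*r1/(r1+r2))) = 1458.14 m/s
Total dV = 3818 m/s

3818 m/s


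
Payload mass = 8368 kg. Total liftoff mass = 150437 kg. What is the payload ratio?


PR = 8368 / 150437 = 0.0556

0.0556


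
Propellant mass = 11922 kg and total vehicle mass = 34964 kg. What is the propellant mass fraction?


PMF = 11922 / 34964 = 0.341

0.341


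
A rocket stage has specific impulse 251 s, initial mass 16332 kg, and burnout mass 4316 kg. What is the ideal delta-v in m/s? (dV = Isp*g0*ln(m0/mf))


Ve = 251 * 9.81 = 2462.31 m/s
dV = 2462.31 * ln(16332/4316) = 3277 m/s

3277 m/s


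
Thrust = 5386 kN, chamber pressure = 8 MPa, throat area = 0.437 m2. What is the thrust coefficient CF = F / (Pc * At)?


CF = 5386000 / (8e6 * 0.437) = 1.54

1.54


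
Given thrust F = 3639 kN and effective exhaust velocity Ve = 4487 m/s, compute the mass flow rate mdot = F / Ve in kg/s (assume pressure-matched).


mdot = F / Ve = 3639000 / 4487 = 811.0 kg/s

811.0 kg/s


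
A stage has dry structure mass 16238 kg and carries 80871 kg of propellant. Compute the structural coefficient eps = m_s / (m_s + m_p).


eps = 16238 / (16238 + 80871) = 0.1672

0.1672


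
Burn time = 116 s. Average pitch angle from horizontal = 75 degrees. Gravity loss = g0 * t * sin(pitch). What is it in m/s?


GL = 9.81 * 116 * sin(75 deg) = 1099 m/s

1099 m/s


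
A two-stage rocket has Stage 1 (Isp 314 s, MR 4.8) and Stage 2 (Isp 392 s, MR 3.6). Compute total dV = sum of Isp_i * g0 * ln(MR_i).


dV1 = 314 * 9.81 * ln(4.8) = 4831.9 m/s
dV2 = 392 * 9.81 * ln(3.6) = 4925.9 m/s
Total dV = 4831.9 + 4925.9 = 9757.8 m/s ~ 9758 m/s

9758 m/s


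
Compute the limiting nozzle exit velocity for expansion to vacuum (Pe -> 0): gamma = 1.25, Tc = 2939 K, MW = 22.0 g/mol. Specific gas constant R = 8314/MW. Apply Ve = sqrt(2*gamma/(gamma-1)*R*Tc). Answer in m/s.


R = 8314 / 22.0 = 377.91 J/(kg.K)
Ve = sqrt(2 * 1.25 / (1.25 - 1) * 377.91 * 2939) = 3333 m/s

3333 m/s


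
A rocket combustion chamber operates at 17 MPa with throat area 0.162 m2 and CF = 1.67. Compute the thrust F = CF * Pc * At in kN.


F = 1.67 * 17e6 * 0.162 = 4.5992e+06 N = 4599.2 kN

4599.2 kN


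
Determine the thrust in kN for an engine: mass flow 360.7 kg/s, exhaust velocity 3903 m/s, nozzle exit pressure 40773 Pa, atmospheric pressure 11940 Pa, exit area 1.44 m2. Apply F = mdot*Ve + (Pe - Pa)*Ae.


F = 360.7 * 3903 + (40773 - 11940) * 1.44 = 1.4493e+06 N = 1449.3 kN

1449.3 kN


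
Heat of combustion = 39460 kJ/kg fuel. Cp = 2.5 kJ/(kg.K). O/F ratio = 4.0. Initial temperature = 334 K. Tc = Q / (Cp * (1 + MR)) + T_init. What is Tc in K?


Tc = 39460 / (2.5 * (1 + 4.0)) + 334 = 3491 K

3491 K


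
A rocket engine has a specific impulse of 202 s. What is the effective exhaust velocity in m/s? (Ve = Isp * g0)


Ve = Isp * g0 = 202 * 9.81 = 1981.6 m/s

1981.6 m/s


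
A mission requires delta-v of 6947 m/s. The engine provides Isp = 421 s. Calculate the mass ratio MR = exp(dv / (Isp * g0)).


Ve = 421 * 9.81 = 4130.01 m/s
MR = exp(6947 / 4130.01) = 5.377

5.377


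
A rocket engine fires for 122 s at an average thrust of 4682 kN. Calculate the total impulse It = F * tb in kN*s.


It = 4682 * 122 = 571204 kN*s

571204 kN*s


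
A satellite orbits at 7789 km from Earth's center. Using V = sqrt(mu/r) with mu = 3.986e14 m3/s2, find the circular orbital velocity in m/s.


V = sqrt(3.986e14 / 7789000) = 7154 m/s

7154 m/s


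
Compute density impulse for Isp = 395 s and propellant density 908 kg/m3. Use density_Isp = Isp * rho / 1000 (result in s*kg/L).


rho*Isp = 395 * 908 / 1000 = 359 s*kg/L

359 s*kg/L


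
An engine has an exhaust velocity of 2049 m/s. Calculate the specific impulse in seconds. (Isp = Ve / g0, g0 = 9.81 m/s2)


Isp = Ve / g0 = 2049 / 9.81 = 208.9 s

208.9 s


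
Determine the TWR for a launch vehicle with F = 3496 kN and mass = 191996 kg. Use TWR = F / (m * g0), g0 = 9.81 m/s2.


TWR = 3496000 / (191996 * 9.81) = 1.86

1.86


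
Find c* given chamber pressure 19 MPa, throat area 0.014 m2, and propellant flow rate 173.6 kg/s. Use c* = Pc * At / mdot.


c* = 19e6 * 0.014 / 173.6 = 1532 m/s

1532 m/s


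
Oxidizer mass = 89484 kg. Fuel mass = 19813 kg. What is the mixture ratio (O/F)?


MR = 89484 / 19813 = 4.52

4.52


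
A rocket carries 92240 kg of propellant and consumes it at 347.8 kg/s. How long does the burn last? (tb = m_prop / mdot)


tb = 92240 / 347.8 = 265.2 s

265.2 s


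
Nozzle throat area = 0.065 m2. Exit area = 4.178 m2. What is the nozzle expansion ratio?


AR = 4.178 / 0.065 = 64.3

64.3


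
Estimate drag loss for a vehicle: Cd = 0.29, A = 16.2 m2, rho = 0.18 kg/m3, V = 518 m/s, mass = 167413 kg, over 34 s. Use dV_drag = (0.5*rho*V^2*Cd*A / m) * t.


D = 0.5 * 0.18 * 518^2 * 0.29 * 16.2 = 113452.75 N
a = 113452.75 / 167413 = 0.6777 m/s2
dV = 0.6777 * 34 = 23.0 m/s

23.0 m/s


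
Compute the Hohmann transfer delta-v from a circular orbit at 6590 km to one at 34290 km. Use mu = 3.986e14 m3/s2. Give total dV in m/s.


V1 = sqrt(mu/r1) = 7777.25 m/s
dV1 = V1*(sqrt(2*r2/(r1+r2)) - 1) = 2295.99 m/s
V2 = sqrt(mu/r2) = 3409.45 m/s
dV2 = V2*(1 - sqrt(2*r1/(r1+r2))) = 1473.54 m/s
Total dV = 3770 m/s

3770 m/s


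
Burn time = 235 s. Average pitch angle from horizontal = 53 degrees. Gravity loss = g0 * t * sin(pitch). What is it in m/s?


GL = 9.81 * 235 * sin(53 deg) = 1841 m/s

1841 m/s


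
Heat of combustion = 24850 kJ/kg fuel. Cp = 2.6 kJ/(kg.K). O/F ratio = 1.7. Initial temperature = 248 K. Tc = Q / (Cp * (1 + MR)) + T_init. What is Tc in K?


Tc = 24850 / (2.6 * (1 + 1.7)) + 248 = 3788 K

3788 K


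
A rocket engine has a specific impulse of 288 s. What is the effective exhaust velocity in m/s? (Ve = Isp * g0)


Ve = Isp * g0 = 288 * 9.81 = 2825.3 m/s

2825.3 m/s


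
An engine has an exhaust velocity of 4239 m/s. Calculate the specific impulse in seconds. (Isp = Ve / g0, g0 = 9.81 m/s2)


Isp = Ve / g0 = 4239 / 9.81 = 432.1 s

432.1 s


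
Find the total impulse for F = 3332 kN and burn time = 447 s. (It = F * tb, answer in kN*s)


It = 3332 * 447 = 1489404 kN*s

1489404 kN*s


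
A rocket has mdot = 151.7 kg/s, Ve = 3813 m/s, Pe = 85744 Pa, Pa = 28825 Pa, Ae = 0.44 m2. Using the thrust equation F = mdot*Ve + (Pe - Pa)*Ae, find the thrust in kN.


F = 151.7 * 3813 + (85744 - 28825) * 0.44 = 603476.0 N = 603.5 kN

603.5 kN


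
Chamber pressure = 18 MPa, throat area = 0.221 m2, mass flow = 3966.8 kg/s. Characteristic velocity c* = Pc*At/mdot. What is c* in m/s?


c* = 18e6 * 0.221 / 3966.8 = 1003 m/s

1003 m/s


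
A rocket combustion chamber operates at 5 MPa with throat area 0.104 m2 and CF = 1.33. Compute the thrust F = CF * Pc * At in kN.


F = 1.33 * 5e6 * 0.104 = 691600.0 N = 691.6 kN

691.6 kN


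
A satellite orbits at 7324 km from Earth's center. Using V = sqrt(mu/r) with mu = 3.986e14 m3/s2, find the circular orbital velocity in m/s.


V = sqrt(3.986e14 / 7324000) = 7377 m/s

7377 m/s


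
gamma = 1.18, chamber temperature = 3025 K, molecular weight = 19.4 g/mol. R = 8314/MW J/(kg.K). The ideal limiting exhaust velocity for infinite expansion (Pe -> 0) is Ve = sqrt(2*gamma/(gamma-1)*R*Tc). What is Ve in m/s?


R = 8314 / 19.4 = 428.56 J/(kg.K)
Ve = sqrt(2 * 1.18 / (1.18 - 1) * 428.56 * 3025) = 4123 m/s

4123 m/s


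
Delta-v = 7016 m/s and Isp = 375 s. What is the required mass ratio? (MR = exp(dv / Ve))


Ve = 375 * 9.81 = 3678.75 m/s
MR = exp(7016 / 3678.75) = 6.734

6.734


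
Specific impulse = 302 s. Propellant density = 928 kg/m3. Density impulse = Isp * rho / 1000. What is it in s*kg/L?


rho*Isp = 302 * 928 / 1000 = 280 s*kg/L

280 s*kg/L


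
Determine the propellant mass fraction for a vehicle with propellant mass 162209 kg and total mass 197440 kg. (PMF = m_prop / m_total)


PMF = 162209 / 197440 = 0.822

0.822


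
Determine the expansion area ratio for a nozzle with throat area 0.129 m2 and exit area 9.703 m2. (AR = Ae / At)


AR = 9.703 / 0.129 = 75.2

75.2


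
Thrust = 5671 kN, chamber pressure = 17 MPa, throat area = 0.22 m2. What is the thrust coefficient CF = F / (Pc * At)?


CF = 5671000 / (17e6 * 0.22) = 1.52

1.52


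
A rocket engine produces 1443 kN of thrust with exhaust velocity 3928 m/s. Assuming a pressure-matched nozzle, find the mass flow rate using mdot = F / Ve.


mdot = F / Ve = 1443000 / 3928 = 367.4 kg/s

367.4 kg/s


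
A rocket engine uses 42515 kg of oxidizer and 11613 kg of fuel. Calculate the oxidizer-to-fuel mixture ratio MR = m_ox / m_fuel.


MR = 42515 / 11613 = 3.66

3.66


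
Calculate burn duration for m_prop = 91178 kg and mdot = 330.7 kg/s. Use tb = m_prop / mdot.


tb = 91178 / 330.7 = 275.7 s

275.7 s


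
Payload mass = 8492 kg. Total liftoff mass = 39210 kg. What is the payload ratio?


PR = 8492 / 39210 = 0.2166

0.2166


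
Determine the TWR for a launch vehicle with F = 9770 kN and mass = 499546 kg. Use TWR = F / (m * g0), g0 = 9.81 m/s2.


TWR = 9770000 / (499546 * 9.81) = 1.99

1.99


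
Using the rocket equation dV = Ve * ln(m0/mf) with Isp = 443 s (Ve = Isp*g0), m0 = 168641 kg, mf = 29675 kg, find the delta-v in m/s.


Ve = 443 * 9.81 = 4345.83 m/s
dV = 4345.83 * ln(168641/29675) = 7551 m/s

7551 m/s


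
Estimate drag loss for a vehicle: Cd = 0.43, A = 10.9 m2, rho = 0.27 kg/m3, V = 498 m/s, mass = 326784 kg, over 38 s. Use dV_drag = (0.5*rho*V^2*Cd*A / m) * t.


D = 0.5 * 0.27 * 498^2 * 0.43 * 10.9 = 156923.29 N
a = 156923.29 / 326784 = 0.4802 m/s2
dV = 0.4802 * 38 = 18.2 m/s

18.2 m/s


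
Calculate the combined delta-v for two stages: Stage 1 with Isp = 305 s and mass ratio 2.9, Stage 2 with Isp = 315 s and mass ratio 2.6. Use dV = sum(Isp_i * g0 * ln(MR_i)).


dV1 = 305 * 9.81 * ln(2.9) = 3185.7 m/s
dV2 = 315 * 9.81 * ln(2.6) = 2952.7 m/s
Total dV = 3185.7 + 2952.7 = 6138.4 m/s ~ 6138 m/s

6138 m/s


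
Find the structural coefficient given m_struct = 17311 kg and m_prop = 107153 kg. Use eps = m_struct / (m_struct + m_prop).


eps = 17311 / (17311 + 107153) = 0.1391

0.1391


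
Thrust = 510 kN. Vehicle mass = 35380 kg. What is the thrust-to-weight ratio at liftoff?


TWR = 510000 / (35380 * 9.81) = 1.47

1.47


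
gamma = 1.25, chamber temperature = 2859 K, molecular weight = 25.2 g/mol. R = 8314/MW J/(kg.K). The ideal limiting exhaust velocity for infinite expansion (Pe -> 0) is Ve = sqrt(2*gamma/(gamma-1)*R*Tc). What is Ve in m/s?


R = 8314 / 25.2 = 329.92 J/(kg.K)
Ve = sqrt(2 * 1.25 / (1.25 - 1) * 329.92 * 2859) = 3071 m/s

3071 m/s


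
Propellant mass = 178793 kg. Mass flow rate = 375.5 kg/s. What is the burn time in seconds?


tb = 178793 / 375.5 = 476.1 s

476.1 s


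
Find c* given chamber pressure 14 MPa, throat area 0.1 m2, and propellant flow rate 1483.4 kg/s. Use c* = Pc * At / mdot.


c* = 14e6 * 0.1 / 1483.4 = 944 m/s

944 m/s


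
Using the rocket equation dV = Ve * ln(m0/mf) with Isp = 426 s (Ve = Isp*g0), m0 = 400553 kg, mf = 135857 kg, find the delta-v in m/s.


Ve = 426 * 9.81 = 4179.06 m/s
dV = 4179.06 * ln(400553/135857) = 4519 m/s

4519 m/s


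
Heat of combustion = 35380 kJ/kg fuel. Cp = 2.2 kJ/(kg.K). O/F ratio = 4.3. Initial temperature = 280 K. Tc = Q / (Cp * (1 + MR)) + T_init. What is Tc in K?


Tc = 35380 / (2.2 * (1 + 4.3)) + 280 = 3314 K

3314 K


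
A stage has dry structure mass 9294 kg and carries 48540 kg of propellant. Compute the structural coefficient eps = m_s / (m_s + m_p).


eps = 9294 / (9294 + 48540) = 0.1607

0.1607


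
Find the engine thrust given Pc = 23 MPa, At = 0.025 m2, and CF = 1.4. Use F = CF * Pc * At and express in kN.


F = 1.4 * 23e6 * 0.025 = 805000.0 N = 805.0 kN

805.0 kN


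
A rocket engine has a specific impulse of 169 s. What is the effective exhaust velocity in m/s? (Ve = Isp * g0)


Ve = Isp * g0 = 169 * 9.81 = 1657.9 m/s

1657.9 m/s


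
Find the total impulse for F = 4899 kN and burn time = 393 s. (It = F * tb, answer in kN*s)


It = 4899 * 393 = 1925307 kN*s

1925307 kN*s


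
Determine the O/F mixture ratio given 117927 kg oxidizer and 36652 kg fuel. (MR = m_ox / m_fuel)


MR = 117927 / 36652 = 3.22

3.22


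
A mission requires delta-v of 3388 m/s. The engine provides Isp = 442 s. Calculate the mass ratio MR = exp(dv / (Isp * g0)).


Ve = 442 * 9.81 = 4336.02 m/s
MR = exp(3388 / 4336.02) = 2.184

2.184


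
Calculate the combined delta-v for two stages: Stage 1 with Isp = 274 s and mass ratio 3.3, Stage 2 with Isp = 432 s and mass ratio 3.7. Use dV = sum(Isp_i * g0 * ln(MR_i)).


dV1 = 274 * 9.81 * ln(3.3) = 3209.2 m/s
dV2 = 432 * 9.81 * ln(3.7) = 5544.6 m/s
Total dV = 3209.2 + 5544.6 = 8753.8 m/s ~ 8754 m/s

8754 m/s


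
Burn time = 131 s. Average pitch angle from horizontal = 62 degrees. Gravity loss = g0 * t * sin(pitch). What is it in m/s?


GL = 9.81 * 131 * sin(62 deg) = 1135 m/s

1135 m/s


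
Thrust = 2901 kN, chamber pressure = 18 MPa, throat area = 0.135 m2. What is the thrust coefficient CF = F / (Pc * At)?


CF = 2901000 / (18e6 * 0.135) = 1.19

1.19


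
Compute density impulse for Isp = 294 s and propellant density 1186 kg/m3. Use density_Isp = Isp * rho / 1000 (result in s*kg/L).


rho*Isp = 294 * 1186 / 1000 = 349 s*kg/L

349 s*kg/L


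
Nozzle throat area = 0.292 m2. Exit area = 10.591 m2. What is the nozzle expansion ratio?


AR = 10.591 / 0.292 = 36.3

36.3


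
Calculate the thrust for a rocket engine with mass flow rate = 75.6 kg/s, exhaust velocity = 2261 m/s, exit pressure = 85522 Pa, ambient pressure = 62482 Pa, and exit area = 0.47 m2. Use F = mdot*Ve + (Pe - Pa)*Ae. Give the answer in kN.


F = 75.6 * 2261 + (85522 - 62482) * 0.47 = 181760.0 N = 181.8 kN

181.8 kN


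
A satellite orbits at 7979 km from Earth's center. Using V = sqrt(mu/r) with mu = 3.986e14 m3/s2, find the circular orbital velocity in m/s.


V = sqrt(3.986e14 / 7979000) = 7068 m/s

7068 m/s


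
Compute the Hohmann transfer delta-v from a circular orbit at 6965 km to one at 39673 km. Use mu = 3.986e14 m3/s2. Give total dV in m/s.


V1 = sqrt(mu/r1) = 7564.99 m/s
dV1 = V1*(sqrt(2*r2/(r1+r2)) - 1) = 2302.37 m/s
V2 = sqrt(mu/r2) = 3169.72 m/s
dV2 = V2*(1 - sqrt(2*r1/(r1+r2))) = 1437.41 m/s
Total dV = 3740 m/s

3740 m/s


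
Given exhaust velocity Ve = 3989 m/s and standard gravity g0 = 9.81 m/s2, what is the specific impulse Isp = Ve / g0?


Isp = Ve / g0 = 3989 / 9.81 = 406.6 s

406.6 s


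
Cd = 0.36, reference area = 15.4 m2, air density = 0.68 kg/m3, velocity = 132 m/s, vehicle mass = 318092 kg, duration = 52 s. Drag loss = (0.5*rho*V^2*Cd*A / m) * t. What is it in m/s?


D = 0.5 * 0.68 * 132^2 * 0.36 * 15.4 = 32843.54 N
a = 32843.54 / 318092 = 0.1033 m/s2
dV = 0.1033 * 52 = 5.4 m/s

5.4 m/s


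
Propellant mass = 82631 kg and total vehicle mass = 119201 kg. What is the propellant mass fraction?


PMF = 82631 / 119201 = 0.693

0.693


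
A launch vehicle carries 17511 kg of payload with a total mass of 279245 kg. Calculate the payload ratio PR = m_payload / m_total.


PR = 17511 / 279245 = 0.0627

0.0627


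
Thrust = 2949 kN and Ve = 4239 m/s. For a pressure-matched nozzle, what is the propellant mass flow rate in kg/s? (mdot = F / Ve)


mdot = F / Ve = 2949000 / 4239 = 695.7 kg/s

695.7 kg/s


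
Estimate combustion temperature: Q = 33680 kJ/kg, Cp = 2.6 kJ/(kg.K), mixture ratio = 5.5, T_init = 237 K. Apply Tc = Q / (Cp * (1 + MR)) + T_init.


Tc = 33680 / (2.6 * (1 + 5.5)) + 237 = 2230 K

2230 K


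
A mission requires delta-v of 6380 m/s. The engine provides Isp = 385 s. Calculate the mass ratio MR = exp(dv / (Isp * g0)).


Ve = 385 * 9.81 = 3776.85 m/s
MR = exp(6380 / 3776.85) = 5.415

5.415


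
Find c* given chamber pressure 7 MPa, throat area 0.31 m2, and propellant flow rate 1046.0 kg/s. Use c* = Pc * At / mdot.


c* = 7e6 * 0.31 / 1046.0 = 2075 m/s

2075 m/s


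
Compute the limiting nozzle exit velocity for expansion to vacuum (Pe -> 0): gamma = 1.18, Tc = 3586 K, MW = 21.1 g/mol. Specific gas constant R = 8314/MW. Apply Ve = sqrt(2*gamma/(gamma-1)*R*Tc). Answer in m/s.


R = 8314 / 21.1 = 394.03 J/(kg.K)
Ve = sqrt(2 * 1.18 / (1.18 - 1) * 394.03 * 3586) = 4304 m/s

4304 m/s


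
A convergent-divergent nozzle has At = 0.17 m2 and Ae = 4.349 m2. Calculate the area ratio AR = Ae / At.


AR = 4.349 / 0.17 = 25.6

25.6


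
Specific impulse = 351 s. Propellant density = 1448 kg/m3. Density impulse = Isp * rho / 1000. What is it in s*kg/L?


rho*Isp = 351 * 1448 / 1000 = 508 s*kg/L

508 s*kg/L


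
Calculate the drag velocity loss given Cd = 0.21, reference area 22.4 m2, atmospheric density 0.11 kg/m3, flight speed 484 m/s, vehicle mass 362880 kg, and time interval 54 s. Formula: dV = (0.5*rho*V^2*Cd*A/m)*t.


D = 0.5 * 0.11 * 484^2 * 0.21 * 22.4 = 60606.71 N
a = 60606.71 / 362880 = 0.167 m/s2
dV = 0.167 * 54 = 9.0 m/s

9.0 m/s


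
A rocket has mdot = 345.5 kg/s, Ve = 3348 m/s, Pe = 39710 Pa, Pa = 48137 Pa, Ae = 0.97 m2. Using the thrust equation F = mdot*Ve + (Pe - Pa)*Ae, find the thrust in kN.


F = 345.5 * 3348 + (39710 - 48137) * 0.97 = 1.1486e+06 N = 1148.6 kN

1148.6 kN


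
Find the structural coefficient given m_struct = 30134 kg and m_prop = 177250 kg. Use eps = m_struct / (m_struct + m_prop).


eps = 30134 / (30134 + 177250) = 0.1453

0.1453


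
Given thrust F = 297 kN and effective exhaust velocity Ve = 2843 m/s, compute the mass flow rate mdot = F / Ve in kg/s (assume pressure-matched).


mdot = F / Ve = 297000 / 2843 = 104.5 kg/s

104.5 kg/s


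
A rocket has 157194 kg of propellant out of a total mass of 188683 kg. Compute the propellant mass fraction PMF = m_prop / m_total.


PMF = 157194 / 188683 = 0.833

0.833


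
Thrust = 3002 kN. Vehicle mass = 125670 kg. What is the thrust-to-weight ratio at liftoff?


TWR = 3002000 / (125670 * 9.81) = 2.44

2.44


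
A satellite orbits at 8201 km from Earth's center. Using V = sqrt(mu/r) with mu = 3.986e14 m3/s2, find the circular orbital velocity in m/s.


V = sqrt(3.986e14 / 8201000) = 6972 m/s

6972 m/s


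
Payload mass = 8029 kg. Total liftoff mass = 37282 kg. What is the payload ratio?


PR = 8029 / 37282 = 0.2154

0.2154


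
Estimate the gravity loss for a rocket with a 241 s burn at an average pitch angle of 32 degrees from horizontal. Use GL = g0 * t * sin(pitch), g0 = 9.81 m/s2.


GL = 9.81 * 241 * sin(32 deg) = 1253 m/s

1253 m/s


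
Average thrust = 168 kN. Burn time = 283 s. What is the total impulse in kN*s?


It = 168 * 283 = 47544 kN*s

47544 kN*s


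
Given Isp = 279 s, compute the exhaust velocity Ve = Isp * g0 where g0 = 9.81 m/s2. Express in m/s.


Ve = Isp * g0 = 279 * 9.81 = 2737.0 m/s

2737.0 m/s


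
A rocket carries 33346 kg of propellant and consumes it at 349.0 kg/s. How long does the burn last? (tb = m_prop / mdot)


tb = 33346 / 349.0 = 95.5 s

95.5 s


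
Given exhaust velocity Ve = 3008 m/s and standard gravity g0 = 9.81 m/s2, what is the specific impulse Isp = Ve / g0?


Isp = Ve / g0 = 3008 / 9.81 = 306.6 s

306.6 s


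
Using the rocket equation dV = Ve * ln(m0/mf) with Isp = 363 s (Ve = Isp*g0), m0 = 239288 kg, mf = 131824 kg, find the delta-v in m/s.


Ve = 363 * 9.81 = 3561.03 m/s
dV = 3561.03 * ln(239288/131824) = 2123 m/s

2123 m/s


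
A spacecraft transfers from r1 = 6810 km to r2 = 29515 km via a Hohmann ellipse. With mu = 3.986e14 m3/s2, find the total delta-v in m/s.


V1 = sqrt(mu/r1) = 7650.59 m/s
dV1 = V1*(sqrt(2*r2/(r1+r2)) - 1) = 2102.19 m/s
V2 = sqrt(mu/r2) = 3674.91 m/s
dV2 = V2*(1 - sqrt(2*r1/(r1+r2))) = 1424.65 m/s
Total dV = 3527 m/s

3527 m/s


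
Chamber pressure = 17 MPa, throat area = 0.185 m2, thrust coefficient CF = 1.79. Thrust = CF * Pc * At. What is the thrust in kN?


F = 1.79 * 17e6 * 0.185 = 5.6296e+06 N = 5629.6 kN

5629.6 kN


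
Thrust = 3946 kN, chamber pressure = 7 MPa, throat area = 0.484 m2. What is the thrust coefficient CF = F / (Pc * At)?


CF = 3946000 / (7e6 * 0.484) = 1.16

1.16


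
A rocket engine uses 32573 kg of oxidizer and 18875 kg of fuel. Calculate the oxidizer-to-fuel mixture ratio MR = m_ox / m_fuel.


MR = 32573 / 18875 = 1.73

1.73


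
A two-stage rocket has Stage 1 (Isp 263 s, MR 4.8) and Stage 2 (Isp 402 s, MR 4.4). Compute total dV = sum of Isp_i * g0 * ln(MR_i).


dV1 = 263 * 9.81 * ln(4.8) = 4047.1 m/s
dV2 = 402 * 9.81 * ln(4.4) = 5842.9 m/s
Total dV = 4047.1 + 5842.9 = 9890.0 m/s ~ 9890 m/s

9890 m/s


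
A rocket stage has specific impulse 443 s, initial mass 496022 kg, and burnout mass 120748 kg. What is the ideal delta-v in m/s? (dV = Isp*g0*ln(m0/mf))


Ve = 443 * 9.81 = 4345.83 m/s
dV = 4345.83 * ln(496022/120748) = 6140 m/s

6140 m/s
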